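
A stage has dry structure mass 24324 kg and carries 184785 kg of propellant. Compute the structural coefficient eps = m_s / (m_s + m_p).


eps = 24324 / (24324 + 184785) = 0.1163

0.1163


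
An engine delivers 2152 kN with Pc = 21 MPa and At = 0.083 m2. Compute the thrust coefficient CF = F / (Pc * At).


CF = 2152000 / (21e6 * 0.083) = 1.23

1.23


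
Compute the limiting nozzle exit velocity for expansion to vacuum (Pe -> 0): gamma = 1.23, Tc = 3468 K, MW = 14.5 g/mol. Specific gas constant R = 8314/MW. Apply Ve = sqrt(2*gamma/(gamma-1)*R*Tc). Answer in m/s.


R = 8314 / 14.5 = 573.38 J/(kg.K)
Ve = sqrt(2 * 1.23 / (1.23 - 1) * 573.38 * 3468) = 4612 m/s

4612 m/s


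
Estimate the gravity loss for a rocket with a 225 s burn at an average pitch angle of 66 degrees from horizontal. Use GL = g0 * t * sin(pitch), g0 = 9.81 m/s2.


GL = 9.81 * 225 * sin(66 deg) = 2016 m/s

2016 m/s


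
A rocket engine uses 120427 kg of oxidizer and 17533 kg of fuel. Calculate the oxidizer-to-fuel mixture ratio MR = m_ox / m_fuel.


MR = 120427 / 17533 = 6.87

6.87


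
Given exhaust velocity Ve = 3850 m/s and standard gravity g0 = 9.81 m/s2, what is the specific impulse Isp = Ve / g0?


Isp = Ve / g0 = 3850 / 9.81 = 392.5 s

392.5 s


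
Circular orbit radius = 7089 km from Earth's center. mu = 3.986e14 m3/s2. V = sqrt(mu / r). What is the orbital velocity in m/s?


V = sqrt(3.986e14 / 7089000) = 7499 m/s

7499 m/s


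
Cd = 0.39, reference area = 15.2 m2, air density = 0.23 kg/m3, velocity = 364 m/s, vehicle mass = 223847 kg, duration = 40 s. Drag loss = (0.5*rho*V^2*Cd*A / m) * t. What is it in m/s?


D = 0.5 * 0.23 * 364^2 * 0.39 * 15.2 = 90325.17 N
a = 90325.17 / 223847 = 0.4035 m/s2
dV = 0.4035 * 40 = 16.1 m/s

16.1 m/s


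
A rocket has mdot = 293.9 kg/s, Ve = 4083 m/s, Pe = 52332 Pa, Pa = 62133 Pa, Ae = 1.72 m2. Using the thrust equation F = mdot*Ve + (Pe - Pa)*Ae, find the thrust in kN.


F = 293.9 * 4083 + (52332 - 62133) * 1.72 = 1.1831e+06 N = 1183.1 kN

1183.1 kN


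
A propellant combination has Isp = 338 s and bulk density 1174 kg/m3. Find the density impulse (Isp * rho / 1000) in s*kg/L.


rho*Isp = 338 * 1174 / 1000 = 397 s*kg/L

397 s*kg/L


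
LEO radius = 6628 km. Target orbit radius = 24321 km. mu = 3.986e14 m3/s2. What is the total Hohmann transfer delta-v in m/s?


V1 = sqrt(mu/r1) = 7754.92 m/s
dV1 = V1*(sqrt(2*r2/(r1+r2)) - 1) = 1967.17 m/s
V2 = sqrt(mu/r2) = 4048.35 m/s
dV2 = V2*(1 - sqrt(2*r1/(r1+r2))) = 1398.87 m/s
Total dV = 3366 m/s

3366 m/s


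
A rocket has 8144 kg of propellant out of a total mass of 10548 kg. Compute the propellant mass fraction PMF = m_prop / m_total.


PMF = 8144 / 10548 = 0.772

0.772


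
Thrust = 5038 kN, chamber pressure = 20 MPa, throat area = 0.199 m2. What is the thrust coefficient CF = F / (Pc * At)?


CF = 5038000 / (20e6 * 0.199) = 1.27

1.27


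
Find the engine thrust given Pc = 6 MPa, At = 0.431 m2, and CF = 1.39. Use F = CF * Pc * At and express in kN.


F = 1.39 * 6e6 * 0.431 = 3.5945e+06 N = 3594.5 kN

3594.5 kN


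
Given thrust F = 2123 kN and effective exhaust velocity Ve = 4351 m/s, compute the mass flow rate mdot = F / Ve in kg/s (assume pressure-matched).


mdot = F / Ve = 2123000 / 4351 = 487.9 kg/s

487.9 kg/s


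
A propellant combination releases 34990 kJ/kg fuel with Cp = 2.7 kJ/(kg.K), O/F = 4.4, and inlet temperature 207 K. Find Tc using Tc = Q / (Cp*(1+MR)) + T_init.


Tc = 34990 / (2.7 * (1 + 4.4)) + 207 = 2607 K

2607 K


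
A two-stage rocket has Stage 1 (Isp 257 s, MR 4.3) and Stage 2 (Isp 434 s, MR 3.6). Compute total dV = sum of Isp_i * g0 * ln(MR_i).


dV1 = 257 * 9.81 * ln(4.3) = 3677.4 m/s
dV2 = 434 * 9.81 * ln(3.6) = 5453.6 m/s
Total dV = 3677.4 + 5453.6 = 9131.0 m/s ~ 9131 m/s

9131 m/s


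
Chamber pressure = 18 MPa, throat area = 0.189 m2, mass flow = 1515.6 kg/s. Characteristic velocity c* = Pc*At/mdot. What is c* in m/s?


c* = 18e6 * 0.189 / 1515.6 = 2245 m/s

2245 m/s


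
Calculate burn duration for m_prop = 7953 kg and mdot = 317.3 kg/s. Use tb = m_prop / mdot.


tb = 7953 / 317.3 = 25.1 s

25.1 s


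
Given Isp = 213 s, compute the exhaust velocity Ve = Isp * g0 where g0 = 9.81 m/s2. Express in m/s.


Ve = Isp * g0 = 213 * 9.81 = 2089.5 m/s

2089.5 m/s


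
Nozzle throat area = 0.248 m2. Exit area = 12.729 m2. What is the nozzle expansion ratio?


AR = 12.729 / 0.248 = 51.3

51.3


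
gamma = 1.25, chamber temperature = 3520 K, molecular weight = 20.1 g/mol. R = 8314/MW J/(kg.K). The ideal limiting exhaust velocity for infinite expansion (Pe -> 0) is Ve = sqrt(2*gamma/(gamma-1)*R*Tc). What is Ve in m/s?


R = 8314 / 20.1 = 413.63 J/(kg.K)
Ve = sqrt(2 * 1.25 / (1.25 - 1) * 413.63 * 3520) = 3816 m/s

3816 m/s


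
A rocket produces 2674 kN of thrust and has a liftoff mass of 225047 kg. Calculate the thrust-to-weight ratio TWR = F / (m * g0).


TWR = 2674000 / (225047 * 9.81) = 1.21

1.21


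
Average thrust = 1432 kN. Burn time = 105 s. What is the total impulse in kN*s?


It = 1432 * 105 = 150360 kN*s

150360 kN*s


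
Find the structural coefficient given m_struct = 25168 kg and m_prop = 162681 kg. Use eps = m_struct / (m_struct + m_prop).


eps = 25168 / (25168 + 162681) = 0.134

0.134


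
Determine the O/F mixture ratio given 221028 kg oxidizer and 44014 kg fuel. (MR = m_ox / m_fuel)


MR = 221028 / 44014 = 5.02

5.02


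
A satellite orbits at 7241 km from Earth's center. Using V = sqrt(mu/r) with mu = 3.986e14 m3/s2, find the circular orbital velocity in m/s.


V = sqrt(3.986e14 / 7241000) = 7419 m/s

7419 m/s


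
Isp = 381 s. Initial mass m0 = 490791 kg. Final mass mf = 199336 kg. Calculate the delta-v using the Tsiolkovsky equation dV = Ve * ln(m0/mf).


Ve = 381 * 9.81 = 3737.61 m/s
dV = 3737.61 * ln(490791/199336) = 3368 m/s

3368 m/s


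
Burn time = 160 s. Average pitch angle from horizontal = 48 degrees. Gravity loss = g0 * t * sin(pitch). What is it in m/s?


GL = 9.81 * 160 * sin(48 deg) = 1166 m/s

1166 m/s


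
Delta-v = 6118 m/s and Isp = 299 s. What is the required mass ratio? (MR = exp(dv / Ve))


Ve = 299 * 9.81 = 2933.19 m/s
MR = exp(6118 / 2933.19) = 8.051

8.051


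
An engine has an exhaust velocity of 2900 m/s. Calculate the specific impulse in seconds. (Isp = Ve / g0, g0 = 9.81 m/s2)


Isp = Ve / g0 = 2900 / 9.81 = 295.6 s

295.6 s


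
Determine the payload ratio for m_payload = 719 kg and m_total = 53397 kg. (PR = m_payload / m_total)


PR = 719 / 53397 = 0.0135

0.0135


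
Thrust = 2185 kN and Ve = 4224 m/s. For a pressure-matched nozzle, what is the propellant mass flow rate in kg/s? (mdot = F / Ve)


mdot = F / Ve = 2185000 / 4224 = 517.3 kg/s

517.3 kg/s


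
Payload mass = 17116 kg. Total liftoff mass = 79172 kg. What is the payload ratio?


PR = 17116 / 79172 = 0.2162

0.2162


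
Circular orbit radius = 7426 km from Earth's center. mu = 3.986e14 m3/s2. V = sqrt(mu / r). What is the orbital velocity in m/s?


V = sqrt(3.986e14 / 7426000) = 7326 m/s

7326 m/s


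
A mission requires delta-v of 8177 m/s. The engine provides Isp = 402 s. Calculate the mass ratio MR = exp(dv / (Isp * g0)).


Ve = 402 * 9.81 = 3943.62 m/s
MR = exp(8177 / 3943.62) = 7.952

7.952


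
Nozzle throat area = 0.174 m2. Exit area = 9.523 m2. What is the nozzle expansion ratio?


AR = 9.523 / 0.174 = 54.7

54.7


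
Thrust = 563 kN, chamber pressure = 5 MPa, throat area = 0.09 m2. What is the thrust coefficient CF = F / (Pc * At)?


CF = 563000 / (5e6 * 0.09) = 1.25

1.25


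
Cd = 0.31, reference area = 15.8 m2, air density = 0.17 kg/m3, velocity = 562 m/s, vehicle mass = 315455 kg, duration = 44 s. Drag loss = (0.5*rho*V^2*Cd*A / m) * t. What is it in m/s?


D = 0.5 * 0.17 * 562^2 * 0.31 * 15.8 = 131495.33 N
a = 131495.33 / 315455 = 0.4168 m/s2
dV = 0.4168 * 44 = 18.3 m/s

18.3 m/s


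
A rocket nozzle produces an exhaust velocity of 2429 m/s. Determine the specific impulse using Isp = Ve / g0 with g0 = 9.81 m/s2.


Isp = Ve / g0 = 2429 / 9.81 = 247.6 s

247.6 s


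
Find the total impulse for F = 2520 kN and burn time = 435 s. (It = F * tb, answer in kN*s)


It = 2520 * 435 = 1096200 kN*s

1096200 kN*s


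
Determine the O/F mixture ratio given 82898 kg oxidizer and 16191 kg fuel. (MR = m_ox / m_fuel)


MR = 82898 / 16191 = 5.12

5.12


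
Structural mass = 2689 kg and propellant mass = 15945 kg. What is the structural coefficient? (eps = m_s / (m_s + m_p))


eps = 2689 / (2689 + 15945) = 0.1443

0.1443


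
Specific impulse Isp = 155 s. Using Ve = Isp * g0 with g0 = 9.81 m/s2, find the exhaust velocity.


Ve = Isp * g0 = 155 * 9.81 = 1520.6 m/s

1520.6 m/s


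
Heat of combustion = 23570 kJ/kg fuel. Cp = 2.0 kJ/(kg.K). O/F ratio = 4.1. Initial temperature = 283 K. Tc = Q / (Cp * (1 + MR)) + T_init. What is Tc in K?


Tc = 23570 / (2.0 * (1 + 4.1)) + 283 = 2594 K

2594 K


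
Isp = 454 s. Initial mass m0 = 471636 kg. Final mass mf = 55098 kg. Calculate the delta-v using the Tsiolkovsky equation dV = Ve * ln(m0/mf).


Ve = 454 * 9.81 = 4453.74 m/s
dV = 4453.74 * ln(471636/55098) = 9563 m/s

9563 m/s


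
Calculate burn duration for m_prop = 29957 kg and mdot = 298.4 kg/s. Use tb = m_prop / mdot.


tb = 29957 / 298.4 = 100.4 s

100.4 s


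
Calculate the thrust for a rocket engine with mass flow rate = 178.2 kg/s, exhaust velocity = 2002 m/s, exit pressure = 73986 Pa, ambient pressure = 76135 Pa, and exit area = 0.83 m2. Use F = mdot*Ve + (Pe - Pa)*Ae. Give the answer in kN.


F = 178.2 * 2002 + (73986 - 76135) * 0.83 = 354973.0 N = 355.0 kN

355.0 kN


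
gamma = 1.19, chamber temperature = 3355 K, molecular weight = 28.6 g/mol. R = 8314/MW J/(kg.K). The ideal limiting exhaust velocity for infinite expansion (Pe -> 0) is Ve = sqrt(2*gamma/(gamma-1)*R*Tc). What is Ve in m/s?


R = 8314 / 28.6 = 290.7 J/(kg.K)
Ve = sqrt(2 * 1.19 / (1.19 - 1) * 290.7 * 3355) = 3495 m/s

3495 m/s


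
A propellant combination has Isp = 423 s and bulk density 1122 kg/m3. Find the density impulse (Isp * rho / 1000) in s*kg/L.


rho*Isp = 423 * 1122 / 1000 = 475 s*kg/L

475 s*kg/L


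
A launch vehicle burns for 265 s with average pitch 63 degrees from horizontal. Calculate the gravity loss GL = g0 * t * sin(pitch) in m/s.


GL = 9.81 * 265 * sin(63 deg) = 2316 m/s

2316 m/s


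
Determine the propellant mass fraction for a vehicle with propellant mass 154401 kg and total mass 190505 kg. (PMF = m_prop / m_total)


PMF = 154401 / 190505 = 0.81

0.81


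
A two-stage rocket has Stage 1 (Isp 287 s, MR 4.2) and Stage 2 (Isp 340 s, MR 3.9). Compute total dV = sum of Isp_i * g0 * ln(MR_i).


dV1 = 287 * 9.81 * ln(4.2) = 4040.4 m/s
dV2 = 340 * 9.81 * ln(3.9) = 4539.4 m/s
Total dV = 4040.4 + 4539.4 = 8579.8 m/s ~ 8580 m/s

8580 m/s


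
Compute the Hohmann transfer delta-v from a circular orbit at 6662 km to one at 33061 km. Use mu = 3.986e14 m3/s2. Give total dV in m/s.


V1 = sqrt(mu/r1) = 7735.11 m/s
dV1 = V1*(sqrt(2*r2/(r1+r2)) - 1) = 2244.61 m/s
V2 = sqrt(mu/r2) = 3472.25 m/s
dV2 = V2*(1 - sqrt(2*r1/(r1+r2))) = 1461.27 m/s
Total dV = 3706 m/s

3706 m/s


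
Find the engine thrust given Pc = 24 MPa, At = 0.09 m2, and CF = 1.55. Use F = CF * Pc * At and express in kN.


F = 1.55 * 24e6 * 0.09 = 3.3480e+06 N = 3348.0 kN

3348.0 kN


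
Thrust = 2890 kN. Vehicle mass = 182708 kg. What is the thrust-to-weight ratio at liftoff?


TWR = 2890000 / (182708 * 9.81) = 1.61

1.61


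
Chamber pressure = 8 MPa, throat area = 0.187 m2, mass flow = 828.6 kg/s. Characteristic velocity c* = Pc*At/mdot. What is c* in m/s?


c* = 8e6 * 0.187 / 828.6 = 1805 m/s

1805 m/s


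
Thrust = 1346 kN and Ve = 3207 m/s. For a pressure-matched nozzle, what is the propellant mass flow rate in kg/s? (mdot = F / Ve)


mdot = F / Ve = 1346000 / 3207 = 419.7 kg/s

419.7 kg/s


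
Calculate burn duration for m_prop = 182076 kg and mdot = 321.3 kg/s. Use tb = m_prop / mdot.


tb = 182076 / 321.3 = 566.7 s

566.7 s


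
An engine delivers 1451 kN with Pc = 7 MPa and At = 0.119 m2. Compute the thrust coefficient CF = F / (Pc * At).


CF = 1451000 / (7e6 * 0.119) = 1.74

1.74


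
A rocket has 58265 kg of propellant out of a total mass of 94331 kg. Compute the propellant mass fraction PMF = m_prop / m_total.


PMF = 58265 / 94331 = 0.618

0.618


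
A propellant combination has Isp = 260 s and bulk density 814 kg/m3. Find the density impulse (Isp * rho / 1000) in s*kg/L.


rho*Isp = 260 * 814 / 1000 = 212 s*kg/L

212 s*kg/L


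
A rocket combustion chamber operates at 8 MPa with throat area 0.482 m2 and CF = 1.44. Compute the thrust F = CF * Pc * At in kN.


F = 1.44 * 8e6 * 0.482 = 5.5526e+06 N = 5552.6 kN

5552.6 kN


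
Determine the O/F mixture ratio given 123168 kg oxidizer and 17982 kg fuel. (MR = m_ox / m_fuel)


MR = 123168 / 17982 = 6.85

6.85


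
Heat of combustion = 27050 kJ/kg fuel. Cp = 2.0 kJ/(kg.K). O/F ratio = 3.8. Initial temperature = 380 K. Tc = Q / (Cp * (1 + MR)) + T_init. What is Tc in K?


Tc = 27050 / (2.0 * (1 + 3.8)) + 380 = 3198 K

3198 K


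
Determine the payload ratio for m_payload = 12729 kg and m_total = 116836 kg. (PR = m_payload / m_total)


PR = 12729 / 116836 = 0.1089

0.1089


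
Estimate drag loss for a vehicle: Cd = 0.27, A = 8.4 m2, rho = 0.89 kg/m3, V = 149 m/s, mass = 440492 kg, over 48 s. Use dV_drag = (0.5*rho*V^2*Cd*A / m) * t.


D = 0.5 * 0.89 * 149^2 * 0.27 * 8.4 = 22406.58 N
a = 22406.58 / 440492 = 0.0509 m/s2
dV = 0.0509 * 48 = 2.4 m/s

2.4 m/s


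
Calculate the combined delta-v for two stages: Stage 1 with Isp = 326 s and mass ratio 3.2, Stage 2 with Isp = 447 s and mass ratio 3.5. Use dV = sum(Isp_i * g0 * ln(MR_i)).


dV1 = 326 * 9.81 * ln(3.2) = 3719.8 m/s
dV2 = 447 * 9.81 * ln(3.5) = 5493.5 m/s
Total dV = 3719.8 + 5493.5 = 9213.3 m/s ~ 9213 m/s

9213 m/s


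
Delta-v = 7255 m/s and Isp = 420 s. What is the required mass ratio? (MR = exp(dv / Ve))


Ve = 420 * 9.81 = 4120.2 m/s
MR = exp(7255 / 4120.2) = 5.817

5.817


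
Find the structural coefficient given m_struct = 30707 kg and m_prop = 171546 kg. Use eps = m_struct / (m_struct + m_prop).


eps = 30707 / (30707 + 171546) = 0.1518

0.1518


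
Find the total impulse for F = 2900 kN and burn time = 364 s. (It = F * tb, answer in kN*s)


It = 2900 * 364 = 1055600 kN*s

1055600 kN*s


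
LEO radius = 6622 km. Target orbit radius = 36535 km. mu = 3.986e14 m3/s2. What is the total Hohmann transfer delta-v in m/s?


V1 = sqrt(mu/r1) = 7758.43 m/s
dV1 = V1*(sqrt(2*r2/(r1+r2)) - 1) = 2336.84 m/s
V2 = sqrt(mu/r2) = 3303.04 m/s
dV2 = V2*(1 - sqrt(2*r1/(r1+r2))) = 1473.27 m/s
Total dV = 3810 m/s

3810 m/s


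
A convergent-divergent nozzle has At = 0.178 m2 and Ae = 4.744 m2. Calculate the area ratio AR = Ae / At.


AR = 4.744 / 0.178 = 26.7

26.7


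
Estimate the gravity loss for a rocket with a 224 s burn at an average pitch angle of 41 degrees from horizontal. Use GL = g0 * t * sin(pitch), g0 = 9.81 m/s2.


GL = 9.81 * 224 * sin(41 deg) = 1442 m/s

1442 m/s


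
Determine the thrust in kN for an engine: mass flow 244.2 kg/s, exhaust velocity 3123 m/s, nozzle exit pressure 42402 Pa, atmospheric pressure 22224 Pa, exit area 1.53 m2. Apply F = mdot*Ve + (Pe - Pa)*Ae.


F = 244.2 * 3123 + (42402 - 22224) * 1.53 = 793509.0 N = 793.5 kN

793.5 kN


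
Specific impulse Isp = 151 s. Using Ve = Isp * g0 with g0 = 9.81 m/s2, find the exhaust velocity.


Ve = Isp * g0 = 151 * 9.81 = 1481.3 m/s

1481.3 m/s


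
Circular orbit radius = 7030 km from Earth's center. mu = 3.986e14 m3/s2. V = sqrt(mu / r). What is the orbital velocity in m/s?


V = sqrt(3.986e14 / 7030000) = 7530 m/s

7530 m/s


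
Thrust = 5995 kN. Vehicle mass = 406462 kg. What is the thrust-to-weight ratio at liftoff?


TWR = 5995000 / (406462 * 9.81) = 1.5

1.5


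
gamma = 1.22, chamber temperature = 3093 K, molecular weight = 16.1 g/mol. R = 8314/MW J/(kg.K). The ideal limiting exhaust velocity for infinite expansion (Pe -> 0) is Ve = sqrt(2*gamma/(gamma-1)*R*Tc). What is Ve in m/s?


R = 8314 / 16.1 = 516.4 J/(kg.K)
Ve = sqrt(2 * 1.22 / (1.22 - 1) * 516.4 * 3093) = 4209 m/s

4209 m/s


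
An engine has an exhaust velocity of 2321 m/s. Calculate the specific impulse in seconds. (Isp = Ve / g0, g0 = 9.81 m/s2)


Isp = Ve / g0 = 2321 / 9.81 = 236.6 s

236.6 s


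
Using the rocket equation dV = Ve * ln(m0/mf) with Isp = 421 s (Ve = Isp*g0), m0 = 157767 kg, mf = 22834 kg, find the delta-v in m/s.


Ve = 421 * 9.81 = 4130.01 m/s
dV = 4130.01 * ln(157767/22834) = 7983 m/s

7983 m/s


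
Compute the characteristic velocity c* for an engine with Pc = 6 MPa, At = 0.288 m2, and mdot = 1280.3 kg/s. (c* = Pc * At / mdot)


c* = 6e6 * 0.288 / 1280.3 = 1350 m/s

1350 m/s


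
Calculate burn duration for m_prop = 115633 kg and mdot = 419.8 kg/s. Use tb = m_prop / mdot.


tb = 115633 / 419.8 = 275.4 s

275.4 s


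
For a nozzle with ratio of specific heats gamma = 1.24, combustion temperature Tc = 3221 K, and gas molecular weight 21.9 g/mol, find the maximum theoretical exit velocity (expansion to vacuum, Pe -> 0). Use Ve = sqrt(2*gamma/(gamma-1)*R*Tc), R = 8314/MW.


R = 8314 / 21.9 = 379.63 J/(kg.K)
Ve = sqrt(2 * 1.24 / (1.24 - 1) * 379.63 * 3221) = 3555 m/s

3555 m/s


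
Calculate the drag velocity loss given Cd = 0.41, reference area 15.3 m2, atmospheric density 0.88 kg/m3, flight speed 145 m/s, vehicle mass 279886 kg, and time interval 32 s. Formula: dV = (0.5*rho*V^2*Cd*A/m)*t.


D = 0.5 * 0.88 * 145^2 * 0.41 * 15.3 = 58031.52 N
a = 58031.52 / 279886 = 0.2073 m/s2
dV = 0.2073 * 32 = 6.6 m/s

6.6 m/s


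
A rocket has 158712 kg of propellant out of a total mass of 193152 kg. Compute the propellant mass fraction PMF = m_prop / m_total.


PMF = 158712 / 193152 = 0.822

0.822


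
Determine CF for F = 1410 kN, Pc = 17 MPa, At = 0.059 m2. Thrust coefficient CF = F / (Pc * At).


CF = 1410000 / (17e6 * 0.059) = 1.41

1.41


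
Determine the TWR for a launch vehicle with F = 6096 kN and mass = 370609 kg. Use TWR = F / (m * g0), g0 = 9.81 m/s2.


TWR = 6096000 / (370609 * 9.81) = 1.68

1.68


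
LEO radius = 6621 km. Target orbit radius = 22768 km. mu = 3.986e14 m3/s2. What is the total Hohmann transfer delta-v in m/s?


V1 = sqrt(mu/r1) = 7759.02 m/s
dV1 = V1*(sqrt(2*r2/(r1+r2)) - 1) = 1899.08 m/s
V2 = sqrt(mu/r2) = 4184.14 m/s
dV2 = V2*(1 - sqrt(2*r1/(r1+r2))) = 1375.54 m/s
Total dV = 3275 m/s

3275 m/s


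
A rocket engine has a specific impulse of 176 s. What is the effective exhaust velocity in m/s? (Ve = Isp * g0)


Ve = Isp * g0 = 176 * 9.81 = 1726.6 m/s

1726.6 m/s


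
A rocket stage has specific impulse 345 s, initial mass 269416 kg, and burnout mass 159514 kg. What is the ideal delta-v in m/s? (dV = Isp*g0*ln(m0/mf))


Ve = 345 * 9.81 = 3384.45 m/s
dV = 3384.45 * ln(269416/159514) = 1774 m/s

1774 m/s


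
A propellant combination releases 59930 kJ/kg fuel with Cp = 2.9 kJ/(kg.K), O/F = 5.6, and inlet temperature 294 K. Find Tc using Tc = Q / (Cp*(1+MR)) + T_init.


Tc = 59930 / (2.9 * (1 + 5.6)) + 294 = 3425 K

3425 K


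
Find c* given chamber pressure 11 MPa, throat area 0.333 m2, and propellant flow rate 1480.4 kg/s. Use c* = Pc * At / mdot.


c* = 11e6 * 0.333 / 1480.4 = 2474 m/s

2474 m/s


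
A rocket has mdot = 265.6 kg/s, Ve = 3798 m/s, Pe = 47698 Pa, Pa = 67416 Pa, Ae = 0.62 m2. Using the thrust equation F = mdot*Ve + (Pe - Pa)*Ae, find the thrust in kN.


F = 265.6 * 3798 + (47698 - 67416) * 0.62 = 996524.0 N = 996.5 kN

996.5 kN


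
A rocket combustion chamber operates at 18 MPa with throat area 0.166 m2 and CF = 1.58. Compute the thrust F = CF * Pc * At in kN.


F = 1.58 * 18e6 * 0.166 = 4.7210e+06 N = 4721.0 kN

4721.0 kN


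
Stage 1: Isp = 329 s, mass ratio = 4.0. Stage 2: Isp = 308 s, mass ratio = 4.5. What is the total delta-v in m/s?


dV1 = 329 * 9.81 * ln(4.0) = 4474.3 m/s
dV2 = 308 * 9.81 * ln(4.5) = 4544.5 m/s
Total dV = 4474.3 + 4544.5 = 9018.8 m/s ~ 9019 m/s

9019 m/s


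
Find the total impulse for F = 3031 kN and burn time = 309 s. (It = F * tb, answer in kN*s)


It = 3031 * 309 = 936579 kN*s

936579 kN*s


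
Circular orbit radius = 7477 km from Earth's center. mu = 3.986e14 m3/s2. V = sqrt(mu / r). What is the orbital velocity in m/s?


V = sqrt(3.986e14 / 7477000) = 7301 m/s

7301 m/s


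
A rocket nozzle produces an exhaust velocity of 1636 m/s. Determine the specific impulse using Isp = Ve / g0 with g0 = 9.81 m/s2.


Isp = Ve / g0 = 1636 / 9.81 = 166.8 s

166.8 s


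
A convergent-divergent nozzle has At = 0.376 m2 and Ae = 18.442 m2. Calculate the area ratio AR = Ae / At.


AR = 18.442 / 0.376 = 49.0

49.0


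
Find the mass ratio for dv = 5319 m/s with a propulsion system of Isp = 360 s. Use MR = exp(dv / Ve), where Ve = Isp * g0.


Ve = 360 * 9.81 = 3531.6 m/s
MR = exp(5319 / 3531.6) = 4.509

4.509


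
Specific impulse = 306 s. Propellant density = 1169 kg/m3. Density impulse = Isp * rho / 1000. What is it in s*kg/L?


rho*Isp = 306 * 1169 / 1000 = 358 s*kg/L

358 s*kg/L


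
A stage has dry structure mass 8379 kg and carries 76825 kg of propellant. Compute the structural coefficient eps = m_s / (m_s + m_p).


eps = 8379 / (8379 + 76825) = 0.0983

0.0983


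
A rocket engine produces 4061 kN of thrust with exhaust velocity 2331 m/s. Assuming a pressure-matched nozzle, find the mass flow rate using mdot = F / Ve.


mdot = F / Ve = 4061000 / 2331 = 1742.2 kg/s

1742.2 kg/s


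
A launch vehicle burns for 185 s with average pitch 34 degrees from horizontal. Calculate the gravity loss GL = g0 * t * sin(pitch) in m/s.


GL = 9.81 * 185 * sin(34 deg) = 1015 m/s

1015 m/s


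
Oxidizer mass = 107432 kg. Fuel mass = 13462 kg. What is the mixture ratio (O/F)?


MR = 107432 / 13462 = 7.98

7.98


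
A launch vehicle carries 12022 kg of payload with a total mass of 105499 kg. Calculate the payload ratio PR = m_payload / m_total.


PR = 12022 / 105499 = 0.114

0.114


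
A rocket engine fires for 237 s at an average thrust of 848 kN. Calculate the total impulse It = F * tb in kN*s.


It = 848 * 237 = 200976 kN*s

200976 kN*s


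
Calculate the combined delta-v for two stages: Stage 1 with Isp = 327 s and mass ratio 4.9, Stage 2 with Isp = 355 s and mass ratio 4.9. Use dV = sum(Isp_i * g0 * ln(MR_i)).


dV1 = 327 * 9.81 * ln(4.9) = 5098.1 m/s
dV2 = 355 * 9.81 * ln(4.9) = 5534.6 m/s
Total dV = 5098.1 + 5534.6 = 10632.7 m/s ~ 10633 m/s

10633 m/s


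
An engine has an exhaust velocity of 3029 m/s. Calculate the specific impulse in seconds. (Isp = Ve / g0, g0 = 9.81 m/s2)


Isp = Ve / g0 = 3029 / 9.81 = 308.8 s

308.8 s


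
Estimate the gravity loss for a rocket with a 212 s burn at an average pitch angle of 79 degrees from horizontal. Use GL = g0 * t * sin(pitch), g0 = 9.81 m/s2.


GL = 9.81 * 212 * sin(79 deg) = 2042 m/s

2042 m/s


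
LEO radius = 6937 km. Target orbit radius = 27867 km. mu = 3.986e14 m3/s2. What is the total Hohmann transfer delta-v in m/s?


V1 = sqrt(mu/r1) = 7580.24 m/s
dV1 = V1*(sqrt(2*r2/(r1+r2)) - 1) = 2012.19 m/s
V2 = sqrt(mu/r2) = 3782.02 m/s
dV2 = V2*(1 - sqrt(2*r1/(r1+r2))) = 1394.15 m/s
Total dV = 3406 m/s

3406 m/s


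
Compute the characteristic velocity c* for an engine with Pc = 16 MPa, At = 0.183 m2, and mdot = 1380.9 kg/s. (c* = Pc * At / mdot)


c* = 16e6 * 0.183 / 1380.9 = 2120 m/s

2120 m/s


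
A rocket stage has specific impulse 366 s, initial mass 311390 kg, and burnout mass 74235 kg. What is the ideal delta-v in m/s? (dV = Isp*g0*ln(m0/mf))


Ve = 366 * 9.81 = 3590.46 m/s
dV = 3590.46 * ln(311390/74235) = 5148 m/s

5148 m/s


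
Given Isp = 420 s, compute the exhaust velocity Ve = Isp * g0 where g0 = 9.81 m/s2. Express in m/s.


Ve = Isp * g0 = 420 * 9.81 = 4120.2 m/s

4120.2 m/s


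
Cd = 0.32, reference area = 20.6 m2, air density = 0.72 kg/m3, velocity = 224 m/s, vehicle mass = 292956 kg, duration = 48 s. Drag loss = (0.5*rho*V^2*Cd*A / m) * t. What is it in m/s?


D = 0.5 * 0.72 * 224^2 * 0.32 * 20.6 = 119073.67 N
a = 119073.67 / 292956 = 0.4065 m/s2
dV = 0.4065 * 48 = 19.5 m/s

19.5 m/s


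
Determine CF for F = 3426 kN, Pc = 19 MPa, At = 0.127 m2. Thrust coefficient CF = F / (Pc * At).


CF = 3426000 / (19e6 * 0.127) = 1.42

1.42


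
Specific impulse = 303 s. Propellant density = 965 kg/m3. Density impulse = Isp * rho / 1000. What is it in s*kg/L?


rho*Isp = 303 * 965 / 1000 = 292 s*kg/L

292 s*kg/L


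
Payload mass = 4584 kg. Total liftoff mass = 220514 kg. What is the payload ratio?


PR = 4584 / 220514 = 0.0208

0.0208


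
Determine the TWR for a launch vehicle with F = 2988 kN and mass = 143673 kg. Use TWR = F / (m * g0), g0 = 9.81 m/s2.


TWR = 2988000 / (143673 * 9.81) = 2.12

2.12


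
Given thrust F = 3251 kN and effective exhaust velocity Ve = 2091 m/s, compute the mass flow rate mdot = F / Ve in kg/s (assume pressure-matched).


mdot = F / Ve = 3251000 / 2091 = 1554.8 kg/s

1554.8 kg/s


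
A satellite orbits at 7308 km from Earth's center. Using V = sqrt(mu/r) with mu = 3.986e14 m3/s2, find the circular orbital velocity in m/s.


V = sqrt(3.986e14 / 7308000) = 7385 m/s

7385 m/s


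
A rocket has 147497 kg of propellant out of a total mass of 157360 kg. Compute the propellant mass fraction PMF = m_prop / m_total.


PMF = 147497 / 157360 = 0.937

0.937


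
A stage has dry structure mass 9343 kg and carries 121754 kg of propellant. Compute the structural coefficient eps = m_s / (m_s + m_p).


eps = 9343 / (9343 + 121754) = 0.0713

0.0713


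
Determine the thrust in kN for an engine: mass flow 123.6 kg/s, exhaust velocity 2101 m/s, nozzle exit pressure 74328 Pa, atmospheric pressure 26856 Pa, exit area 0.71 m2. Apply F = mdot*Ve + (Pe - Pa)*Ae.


F = 123.6 * 2101 + (74328 - 26856) * 0.71 = 293389.0 N = 293.4 kN

293.4 kN


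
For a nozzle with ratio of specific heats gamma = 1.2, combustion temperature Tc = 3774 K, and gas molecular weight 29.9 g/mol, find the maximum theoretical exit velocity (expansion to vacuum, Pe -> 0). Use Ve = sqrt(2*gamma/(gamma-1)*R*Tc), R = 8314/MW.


R = 8314 / 29.9 = 278.06 J/(kg.K)
Ve = sqrt(2 * 1.2 / (1.2 - 1) * 278.06 * 3774) = 3549 m/s

3549 m/s


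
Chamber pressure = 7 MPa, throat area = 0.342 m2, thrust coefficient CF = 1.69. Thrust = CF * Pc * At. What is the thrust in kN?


F = 1.69 * 7e6 * 0.342 = 4.0459e+06 N = 4045.9 kN

4045.9 kN


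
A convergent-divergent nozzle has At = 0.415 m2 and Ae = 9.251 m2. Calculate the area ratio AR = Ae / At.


AR = 9.251 / 0.415 = 22.3

22.3


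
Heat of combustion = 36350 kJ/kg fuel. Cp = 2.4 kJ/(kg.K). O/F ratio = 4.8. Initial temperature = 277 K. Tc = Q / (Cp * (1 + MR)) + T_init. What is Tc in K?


Tc = 36350 / (2.4 * (1 + 4.8)) + 277 = 2888 K

2888 K


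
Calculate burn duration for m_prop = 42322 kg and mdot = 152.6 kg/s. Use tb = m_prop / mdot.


tb = 42322 / 152.6 = 277.3 s

277.3 s


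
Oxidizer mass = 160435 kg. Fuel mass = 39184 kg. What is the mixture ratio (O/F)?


MR = 160435 / 39184 = 4.09

4.09


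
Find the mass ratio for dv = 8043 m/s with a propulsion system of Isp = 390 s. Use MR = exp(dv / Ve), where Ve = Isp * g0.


Ve = 390 * 9.81 = 3825.9 m/s
MR = exp(8043 / 3825.9) = 8.185

8.185


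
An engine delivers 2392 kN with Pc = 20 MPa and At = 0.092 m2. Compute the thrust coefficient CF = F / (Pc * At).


CF = 2392000 / (20e6 * 0.092) = 1.3

1.3


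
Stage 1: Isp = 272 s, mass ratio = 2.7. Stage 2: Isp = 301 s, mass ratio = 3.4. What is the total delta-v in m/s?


dV1 = 272 * 9.81 * ln(2.7) = 2650.3 m/s
dV2 = 301 * 9.81 * ln(3.4) = 3613.6 m/s
Total dV = 2650.3 + 3613.6 = 6263.9 m/s ~ 6264 m/s

6264 m/s


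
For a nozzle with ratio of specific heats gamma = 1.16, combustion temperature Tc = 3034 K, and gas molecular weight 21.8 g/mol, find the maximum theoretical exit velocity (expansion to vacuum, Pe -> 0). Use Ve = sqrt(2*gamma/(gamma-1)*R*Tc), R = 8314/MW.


R = 8314 / 21.8 = 381.38 J/(kg.K)
Ve = sqrt(2 * 1.16 / (1.16 - 1) * 381.38 * 3034) = 4096 m/s

4096 m/s


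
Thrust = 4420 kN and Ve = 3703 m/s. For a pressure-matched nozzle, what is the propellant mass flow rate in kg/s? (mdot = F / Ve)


mdot = F / Ve = 4420000 / 3703 = 1193.6 kg/s

1193.6 kg/s


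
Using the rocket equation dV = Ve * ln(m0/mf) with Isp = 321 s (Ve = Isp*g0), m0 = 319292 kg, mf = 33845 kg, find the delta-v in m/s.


Ve = 321 * 9.81 = 3149.01 m/s
dV = 3149.01 * ln(319292/33845) = 7067 m/s

7067 m/s


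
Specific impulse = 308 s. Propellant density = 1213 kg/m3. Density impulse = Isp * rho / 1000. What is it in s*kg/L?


rho*Isp = 308 * 1213 / 1000 = 374 s*kg/L

374 s*kg/L


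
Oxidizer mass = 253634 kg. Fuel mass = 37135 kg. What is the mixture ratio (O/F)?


MR = 253634 / 37135 = 6.83

6.83


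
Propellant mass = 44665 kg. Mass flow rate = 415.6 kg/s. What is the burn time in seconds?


tb = 44665 / 415.6 = 107.5 s

107.5 s


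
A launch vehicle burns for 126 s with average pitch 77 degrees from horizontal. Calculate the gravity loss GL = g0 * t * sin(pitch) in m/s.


GL = 9.81 * 126 * sin(77 deg) = 1204 m/s

1204 m/s


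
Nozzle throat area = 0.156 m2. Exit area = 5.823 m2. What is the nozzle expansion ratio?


AR = 5.823 / 0.156 = 37.3

37.3


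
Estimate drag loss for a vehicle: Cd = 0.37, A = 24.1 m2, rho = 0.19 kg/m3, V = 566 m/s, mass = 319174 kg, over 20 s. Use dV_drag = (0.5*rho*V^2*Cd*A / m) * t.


D = 0.5 * 0.19 * 566^2 * 0.37 * 24.1 = 271378.37 N
a = 271378.37 / 319174 = 0.8503 m/s2
dV = 0.8503 * 20 = 17.0 m/s

17.0 m/s


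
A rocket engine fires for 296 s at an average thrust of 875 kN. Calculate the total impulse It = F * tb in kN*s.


It = 875 * 296 = 259000 kN*s

259000 kN*s


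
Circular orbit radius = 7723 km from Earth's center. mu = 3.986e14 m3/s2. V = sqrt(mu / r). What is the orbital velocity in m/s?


V = sqrt(3.986e14 / 7723000) = 7184 m/s

7184 m/s


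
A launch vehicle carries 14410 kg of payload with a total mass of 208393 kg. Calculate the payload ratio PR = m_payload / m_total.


PR = 14410 / 208393 = 0.0691

0.0691


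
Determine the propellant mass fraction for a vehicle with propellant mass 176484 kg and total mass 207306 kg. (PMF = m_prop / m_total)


PMF = 176484 / 207306 = 0.851

0.851


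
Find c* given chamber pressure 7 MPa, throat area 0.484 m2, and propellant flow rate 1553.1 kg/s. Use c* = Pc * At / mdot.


c* = 7e6 * 0.484 / 1553.1 = 2181 m/s

2181 m/s


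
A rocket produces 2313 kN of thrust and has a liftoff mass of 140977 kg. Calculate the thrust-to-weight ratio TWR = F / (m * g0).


TWR = 2313000 / (140977 * 9.81) = 1.67

1.67


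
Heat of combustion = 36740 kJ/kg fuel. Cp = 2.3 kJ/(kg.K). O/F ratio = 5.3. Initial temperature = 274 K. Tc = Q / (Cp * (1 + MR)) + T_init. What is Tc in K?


Tc = 36740 / (2.3 * (1 + 5.3)) + 274 = 2810 K

2810 K


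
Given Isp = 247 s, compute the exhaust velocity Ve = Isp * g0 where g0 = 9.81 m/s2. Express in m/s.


Ve = Isp * g0 = 247 * 9.81 = 2423.1 m/s

2423.1 m/s


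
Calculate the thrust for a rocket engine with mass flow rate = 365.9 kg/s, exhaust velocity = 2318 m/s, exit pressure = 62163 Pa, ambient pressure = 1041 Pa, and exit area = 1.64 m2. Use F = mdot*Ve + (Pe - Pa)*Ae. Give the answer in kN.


F = 365.9 * 2318 + (62163 - 1041) * 1.64 = 948396.0 N = 948.4 kN

948.4 kN


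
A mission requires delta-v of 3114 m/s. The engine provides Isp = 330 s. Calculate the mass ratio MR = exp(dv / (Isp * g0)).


Ve = 330 * 9.81 = 3237.3 m/s
MR = exp(3114 / 3237.3) = 2.617

2.617


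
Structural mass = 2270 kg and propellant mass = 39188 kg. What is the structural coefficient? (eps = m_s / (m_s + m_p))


eps = 2270 / (2270 + 39188) = 0.0548

0.0548


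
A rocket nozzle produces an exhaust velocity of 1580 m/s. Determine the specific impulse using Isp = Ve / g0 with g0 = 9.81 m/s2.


Isp = Ve / g0 = 1580 / 9.81 = 161.1 s

161.1 s


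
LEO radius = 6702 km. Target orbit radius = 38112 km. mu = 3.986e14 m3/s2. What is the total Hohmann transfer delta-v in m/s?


V1 = sqrt(mu/r1) = 7711.99 m/s
dV1 = V1*(sqrt(2*r2/(r1+r2)) - 1) = 2345.87 m/s
V2 = sqrt(mu/r2) = 3233.98 m/s
dV2 = V2*(1 - sqrt(2*r1/(r1+r2))) = 1465.31 m/s
Total dV = 3811 m/s

3811 m/s


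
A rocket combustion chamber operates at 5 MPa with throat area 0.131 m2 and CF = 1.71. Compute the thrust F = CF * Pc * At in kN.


F = 1.71 * 5e6 * 0.131 = 1.1200e+06 N = 1120.0 kN

1120.0 kN


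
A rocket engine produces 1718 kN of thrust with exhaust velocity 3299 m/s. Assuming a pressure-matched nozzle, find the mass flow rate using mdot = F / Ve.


mdot = F / Ve = 1718000 / 3299 = 520.8 kg/s

520.8 kg/s


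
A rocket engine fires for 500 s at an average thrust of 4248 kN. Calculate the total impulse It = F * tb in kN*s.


It = 4248 * 500 = 2124000 kN*s

2124000 kN*s


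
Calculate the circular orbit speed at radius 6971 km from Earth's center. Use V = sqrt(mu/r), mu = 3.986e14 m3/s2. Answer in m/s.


V = sqrt(3.986e14 / 6971000) = 7562 m/s

7562 m/s


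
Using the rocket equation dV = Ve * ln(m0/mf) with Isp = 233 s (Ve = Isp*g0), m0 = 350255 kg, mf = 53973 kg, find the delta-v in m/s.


Ve = 233 * 9.81 = 2285.73 m/s
dV = 2285.73 * ln(350255/53973) = 4275 m/s

4275 m/s


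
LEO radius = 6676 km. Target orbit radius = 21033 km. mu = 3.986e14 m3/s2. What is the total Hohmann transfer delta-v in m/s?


V1 = sqrt(mu/r1) = 7726.99 m/s
dV1 = V1*(sqrt(2*r2/(r1+r2)) - 1) = 1793.64 m/s
V2 = sqrt(mu/r2) = 4353.29 m/s
dV2 = V2*(1 - sqrt(2*r1/(r1+r2))) = 1331.39 m/s
Total dV = 3125 m/s

3125 m/s


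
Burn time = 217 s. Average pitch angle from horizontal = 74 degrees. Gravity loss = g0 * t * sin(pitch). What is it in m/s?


GL = 9.81 * 217 * sin(74 deg) = 2046 m/s

2046 m/s


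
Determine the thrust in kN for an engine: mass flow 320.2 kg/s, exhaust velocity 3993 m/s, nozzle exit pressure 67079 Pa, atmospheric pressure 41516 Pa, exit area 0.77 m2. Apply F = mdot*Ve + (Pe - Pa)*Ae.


F = 320.2 * 3993 + (67079 - 41516) * 0.77 = 1.2982e+06 N = 1298.2 kN

1298.2 kN


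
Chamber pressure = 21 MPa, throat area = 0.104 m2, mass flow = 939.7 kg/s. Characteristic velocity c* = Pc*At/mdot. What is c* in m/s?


c* = 21e6 * 0.104 / 939.7 = 2324 m/s

2324 m/s


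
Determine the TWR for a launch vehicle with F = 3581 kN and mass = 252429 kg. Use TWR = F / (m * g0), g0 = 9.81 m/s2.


TWR = 3581000 / (252429 * 9.81) = 1.45

1.45


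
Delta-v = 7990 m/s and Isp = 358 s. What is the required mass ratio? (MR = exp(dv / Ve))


Ve = 358 * 9.81 = 3511.98 m/s
MR = exp(7990 / 3511.98) = 9.729

9.729


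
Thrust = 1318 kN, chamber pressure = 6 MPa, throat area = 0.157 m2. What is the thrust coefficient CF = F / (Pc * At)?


CF = 1318000 / (6e6 * 0.157) = 1.4

1.4


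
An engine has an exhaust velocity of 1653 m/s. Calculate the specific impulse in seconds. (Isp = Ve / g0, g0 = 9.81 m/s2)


Isp = Ve / g0 = 1653 / 9.81 = 168.5 s

168.5 s


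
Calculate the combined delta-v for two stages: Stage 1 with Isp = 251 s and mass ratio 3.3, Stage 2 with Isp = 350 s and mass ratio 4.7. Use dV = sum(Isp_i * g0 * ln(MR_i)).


dV1 = 251 * 9.81 * ln(3.3) = 2939.8 m/s
dV2 = 350 * 9.81 * ln(4.7) = 5313.6 m/s
Total dV = 2939.8 + 5313.6 = 8253.4 m/s ~ 8253 m/s

8253 m/s


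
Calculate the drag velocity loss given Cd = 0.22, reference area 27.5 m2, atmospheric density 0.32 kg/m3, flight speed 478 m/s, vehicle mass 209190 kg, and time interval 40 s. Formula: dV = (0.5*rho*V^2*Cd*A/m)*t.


D = 0.5 * 0.32 * 478^2 * 0.22 * 27.5 = 221172.51 N
a = 221172.51 / 209190 = 1.0573 m/s2
dV = 1.0573 * 40 = 42.3 m/s

42.3 m/s


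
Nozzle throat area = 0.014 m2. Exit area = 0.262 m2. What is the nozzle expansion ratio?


AR = 0.262 / 0.014 = 18.7

18.7


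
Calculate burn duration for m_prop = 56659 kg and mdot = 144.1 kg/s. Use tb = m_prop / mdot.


tb = 56659 / 144.1 = 393.2 s

393.2 s


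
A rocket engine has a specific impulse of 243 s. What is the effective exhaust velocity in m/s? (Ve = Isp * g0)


Ve = Isp * g0 = 243 * 9.81 = 2383.8 m/s

2383.8 m/s


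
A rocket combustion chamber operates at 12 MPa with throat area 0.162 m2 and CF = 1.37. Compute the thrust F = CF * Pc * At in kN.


F = 1.37 * 12e6 * 0.162 = 2.6633e+06 N = 2663.3 kN

2663.3 kN


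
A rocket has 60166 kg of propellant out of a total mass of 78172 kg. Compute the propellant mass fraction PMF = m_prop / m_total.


PMF = 60166 / 78172 = 0.77

0.77


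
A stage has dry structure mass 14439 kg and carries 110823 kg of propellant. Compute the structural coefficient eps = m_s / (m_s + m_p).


eps = 14439 / (14439 + 110823) = 0.1153

0.1153


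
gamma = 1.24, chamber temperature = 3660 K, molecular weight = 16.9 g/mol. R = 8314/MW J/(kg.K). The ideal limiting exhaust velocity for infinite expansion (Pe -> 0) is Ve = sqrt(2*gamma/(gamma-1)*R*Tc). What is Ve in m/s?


R = 8314 / 16.9 = 491.95 J/(kg.K)
Ve = sqrt(2 * 1.24 / (1.24 - 1) * 491.95 * 3660) = 4313 m/s

4313 m/s


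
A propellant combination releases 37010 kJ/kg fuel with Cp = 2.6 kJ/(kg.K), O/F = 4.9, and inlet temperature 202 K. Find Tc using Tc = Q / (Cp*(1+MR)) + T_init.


Tc = 37010 / (2.6 * (1 + 4.9)) + 202 = 2615 K

2615 K


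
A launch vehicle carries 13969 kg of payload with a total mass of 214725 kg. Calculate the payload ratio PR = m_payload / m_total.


PR = 13969 / 214725 = 0.0651

0.0651


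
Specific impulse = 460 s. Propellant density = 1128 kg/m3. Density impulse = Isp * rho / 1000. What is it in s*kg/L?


rho*Isp = 460 * 1128 / 1000 = 519 s*kg/L

519 s*kg/L


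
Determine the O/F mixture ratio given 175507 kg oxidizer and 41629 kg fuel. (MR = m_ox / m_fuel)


MR = 175507 / 41629 = 4.22

4.22


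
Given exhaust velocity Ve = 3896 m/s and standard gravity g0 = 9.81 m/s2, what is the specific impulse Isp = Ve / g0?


Isp = Ve / g0 = 3896 / 9.81 = 397.1 s

397.1 s


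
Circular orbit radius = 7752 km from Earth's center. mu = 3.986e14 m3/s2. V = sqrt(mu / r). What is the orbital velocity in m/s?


V = sqrt(3.986e14 / 7752000) = 7171 m/s

7171 m/s


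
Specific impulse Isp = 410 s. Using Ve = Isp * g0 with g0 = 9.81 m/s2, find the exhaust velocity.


Ve = Isp * g0 = 410 * 9.81 = 4022.1 m/s

4022.1 m/s


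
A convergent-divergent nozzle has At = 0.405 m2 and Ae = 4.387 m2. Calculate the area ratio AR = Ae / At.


AR = 4.387 / 0.405 = 10.8

10.8


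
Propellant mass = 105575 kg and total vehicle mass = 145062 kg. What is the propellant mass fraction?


PMF = 105575 / 145062 = 0.728

0.728


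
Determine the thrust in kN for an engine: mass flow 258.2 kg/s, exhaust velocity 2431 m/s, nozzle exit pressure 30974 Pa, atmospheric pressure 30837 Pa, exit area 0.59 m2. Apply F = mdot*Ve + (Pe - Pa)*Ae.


F = 258.2 * 2431 + (30974 - 30837) * 0.59 = 627765.0 N = 627.8 kN

627.8 kN


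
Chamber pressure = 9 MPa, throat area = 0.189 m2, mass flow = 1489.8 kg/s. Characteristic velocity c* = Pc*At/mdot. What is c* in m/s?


c* = 9e6 * 0.189 / 1489.8 = 1142 m/s

1142 m/s


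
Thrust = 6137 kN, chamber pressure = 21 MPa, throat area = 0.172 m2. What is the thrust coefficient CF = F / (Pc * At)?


CF = 6137000 / (21e6 * 0.172) = 1.7

1.7


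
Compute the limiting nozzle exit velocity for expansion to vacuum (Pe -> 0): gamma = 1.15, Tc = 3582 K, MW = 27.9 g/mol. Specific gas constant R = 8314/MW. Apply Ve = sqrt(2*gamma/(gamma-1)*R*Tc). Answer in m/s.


R = 8314 / 27.9 = 297.99 J/(kg.K)
Ve = sqrt(2 * 1.15 / (1.15 - 1) * 297.99 * 3582) = 4046 m/s

4046 m/s
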